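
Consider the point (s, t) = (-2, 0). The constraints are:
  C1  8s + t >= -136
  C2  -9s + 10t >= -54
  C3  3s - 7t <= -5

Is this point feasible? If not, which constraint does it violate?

C1: -16 ≥ -136 ✓
C2: 18 ≥ -54 ✓
C3: -6 ≤ -5 ✓

feasible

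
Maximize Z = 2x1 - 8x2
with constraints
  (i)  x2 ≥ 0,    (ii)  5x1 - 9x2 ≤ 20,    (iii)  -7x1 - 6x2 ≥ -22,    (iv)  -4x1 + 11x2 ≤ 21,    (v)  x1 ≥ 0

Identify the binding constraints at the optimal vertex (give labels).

Feasible corners and Z = 2x1 - 8x2:
  (22/7, 0) → Z = 44/7
  (0, 0) → Z = 0
  (116/101, 235/101) → Z = -1648/101
  (0, 21/11) → Z = -168/11

The maximum is at (22/7, 0). Substituting into each constraint, equality holds for (i) and (iii); the remaining constraints have slack.

(i) and (iii)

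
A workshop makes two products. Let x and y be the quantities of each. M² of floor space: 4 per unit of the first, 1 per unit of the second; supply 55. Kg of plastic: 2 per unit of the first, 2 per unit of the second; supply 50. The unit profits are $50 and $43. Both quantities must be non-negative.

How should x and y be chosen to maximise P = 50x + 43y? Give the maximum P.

x = 10, y = 15, maximum P = 1145

Extreme points and P = 50x + 43y:
  (0, 0) → P = 0
  (0, 25) → P = 1075
  (55/4, 0) → P = 1375/2
  (10, 15) → P = 1145

The binding constraints are 4x + y = 55 and 2x + 2y = 50.
Solving simultaneously gives x = 10, y = 15.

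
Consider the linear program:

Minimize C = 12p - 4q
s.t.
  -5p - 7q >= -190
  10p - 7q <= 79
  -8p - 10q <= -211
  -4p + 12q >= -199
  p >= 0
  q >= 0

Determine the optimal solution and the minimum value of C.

p = 0, q = 190/7, minimum C = -760/7

Corner points and C = 12p - 4q:
  (269/15, 43/3) → C = 2368/15
  (0, 190/7) → C = -760/7
  (2267/156, 739/78) → C = 5323/39
  (0, 211/10) → C = -422/5

At the optimal vertex, -5p - 7q = -190 and p = 0.
Solving simultaneously gives p = 0, q = 190/7.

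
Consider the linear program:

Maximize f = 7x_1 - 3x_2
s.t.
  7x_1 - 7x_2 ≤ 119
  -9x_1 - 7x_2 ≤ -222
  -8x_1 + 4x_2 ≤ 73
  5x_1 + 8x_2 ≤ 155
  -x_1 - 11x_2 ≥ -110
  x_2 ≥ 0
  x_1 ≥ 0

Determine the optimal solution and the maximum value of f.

Extreme points and f = 7x_1 - 3x_2:
  (341/16, 69/16) → f = 545/4
  (291/13, 70/13) → f = 1827/13
  (691/37, 285/37) → f = 3982/37

At the optimal vertex, 7x_1 - 7x_2 = 119 and 5x_1 + 8x_2 = 155.
Solving simultaneously gives x_1 = 291/13, x_2 = 70/13.

x_1 = 291/13, x_2 = 70/13, maximum f = 1827/13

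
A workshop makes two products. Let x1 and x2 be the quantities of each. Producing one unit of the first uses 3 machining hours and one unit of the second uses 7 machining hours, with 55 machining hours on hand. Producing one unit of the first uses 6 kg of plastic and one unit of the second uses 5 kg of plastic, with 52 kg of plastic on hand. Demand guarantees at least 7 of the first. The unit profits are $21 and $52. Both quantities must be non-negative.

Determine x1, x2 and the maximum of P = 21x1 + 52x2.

Feasible corners and P = 21x1 + 52x2:
  (26/3, 0) → P = 182
  (7, 0) → P = 147
  (7, 2) → P = 251

x1 = 7, x2 = 2, maximum P = 251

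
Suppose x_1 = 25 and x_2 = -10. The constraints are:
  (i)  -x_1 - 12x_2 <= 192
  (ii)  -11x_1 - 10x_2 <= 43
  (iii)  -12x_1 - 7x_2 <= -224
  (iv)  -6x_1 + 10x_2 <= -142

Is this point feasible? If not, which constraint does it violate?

feasible

(i): 95 ≤ 192 ✓
(ii): -175 ≤ 43 ✓
(iii): -230 ≤ -224 ✓
(iv): -250 ≤ -142 ✓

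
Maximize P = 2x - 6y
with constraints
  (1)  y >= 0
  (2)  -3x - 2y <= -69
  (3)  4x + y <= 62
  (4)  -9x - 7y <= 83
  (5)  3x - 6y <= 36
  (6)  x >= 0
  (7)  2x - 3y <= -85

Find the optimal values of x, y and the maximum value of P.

Feasible corners and P = 2x - 6y:
  (0, 69/2) → P = -207
  (37/13, 393/13) → P = -2284/13
  (0, 62) → P = -372
  (101/14, 232/7) → P = -1291/7

x = 37/13, y = 393/13, maximum P = -2284/13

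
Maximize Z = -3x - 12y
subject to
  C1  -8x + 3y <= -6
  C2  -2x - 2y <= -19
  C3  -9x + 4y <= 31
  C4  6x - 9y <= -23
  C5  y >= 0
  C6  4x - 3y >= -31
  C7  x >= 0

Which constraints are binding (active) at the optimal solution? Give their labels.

Vertices and Z = -3x - 12y:
  (69/22, 70/11) → Z = -1887/22
  (37/4, 68/3) → Z = -1199/4
  (25/6, 16/3) → Z = -153/2
The feasible region is unbounded (it extends along (3, 4), (3, 2)), but Z strictly decreases along every unbounded feasible direction, so there is no improving ray and the maximum is attained at a vertex.

The maximum is at (25/6, 16/3). Substituting into each constraint, equality holds for C2 and C4; the remaining constraints have slack.

C2 and C4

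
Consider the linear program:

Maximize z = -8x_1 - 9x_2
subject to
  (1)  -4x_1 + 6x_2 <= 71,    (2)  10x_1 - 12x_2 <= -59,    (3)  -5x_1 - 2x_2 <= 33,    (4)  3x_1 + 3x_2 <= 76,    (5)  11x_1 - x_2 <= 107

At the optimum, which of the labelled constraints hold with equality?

(2) and (3)

Vertices and z = -8x_1 - 9x_2:
  (-170/19, 223/38) → z = 713/38
  (81/10, 517/30) → z = -2199/10
  (-257/40, -7/16) → z = 4427/80
  (1343/122, 1719/122) → z = -26215/122
  (397/36, 515/36) → z = -7811/36

The maximum is at (-257/40, -7/16). Substituting into each constraint, equality holds for (2) and (3); the remaining constraints have slack.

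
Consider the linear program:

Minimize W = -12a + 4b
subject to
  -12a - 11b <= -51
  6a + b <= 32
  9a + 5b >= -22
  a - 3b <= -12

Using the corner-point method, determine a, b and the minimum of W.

Extreme points and W = -12a + 4b:
  (-497/39, 241/13) → W = 2952/13
  (21/47, 195/47) → W = 528/47
  (84/19, 104/19) → W = -592/19
The feasible region is unbounded (it extends along (-5, 9), (-1, 6)), but W strictly increases along every unbounded feasible direction, so there is no improving ray and the minimum is attained at a vertex.

The binding constraints are 6a + b = 32 and a - 3b = -12.
Solving simultaneously gives a = 84/19, b = 104/19.

a = 84/19, b = 104/19, minimum W = -592/19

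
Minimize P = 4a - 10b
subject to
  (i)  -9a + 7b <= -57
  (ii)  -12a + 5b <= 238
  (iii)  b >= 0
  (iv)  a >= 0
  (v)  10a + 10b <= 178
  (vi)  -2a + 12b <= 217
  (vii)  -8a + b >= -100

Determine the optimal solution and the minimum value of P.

Corner points and P = 4a - 10b:
  (19/3, 0) → P = 76/3
  (227/20, 129/20) → P = -191/10
  (25/2, 0) → P = 50
  (589/45, 212/45) → P = 236/45

The binding constraints are -9a + 7b = -57 and 10a + 10b = 178.
Solving simultaneously gives a = 227/20, b = 129/20.

a = 227/20, b = 129/20, minimum P = -191/10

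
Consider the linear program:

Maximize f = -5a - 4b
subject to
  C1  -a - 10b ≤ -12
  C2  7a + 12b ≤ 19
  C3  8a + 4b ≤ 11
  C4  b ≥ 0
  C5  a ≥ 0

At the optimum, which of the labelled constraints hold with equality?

C1 and C5

Extreme points and f = -5a - 4b:
  (23/29, 65/58) → f = -245/29
  (0, 6/5) → f = -24/5
  (0, 19/12) → f = -19/3

The maximum is at (0, 6/5). Substituting into each constraint, equality holds for C1 and C5; the remaining constraints have slack.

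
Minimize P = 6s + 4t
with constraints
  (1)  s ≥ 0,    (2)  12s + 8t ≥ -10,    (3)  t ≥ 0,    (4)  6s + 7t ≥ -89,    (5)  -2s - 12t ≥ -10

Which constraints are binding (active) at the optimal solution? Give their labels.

Extreme points and P = 6s + 4t:
  (0, 0) → P = 0
  (0, 5/6) → P = 10/3
  (5, 0) → P = 30

The minimum is at (0, 0). Substituting into each constraint, equality holds for (1) and (3); the remaining constraints have slack.

(1) and (3)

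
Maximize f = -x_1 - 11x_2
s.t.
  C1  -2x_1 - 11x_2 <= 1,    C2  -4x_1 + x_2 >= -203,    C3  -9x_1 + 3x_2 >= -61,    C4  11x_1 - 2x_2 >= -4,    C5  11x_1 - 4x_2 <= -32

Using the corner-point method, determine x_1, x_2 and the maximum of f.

x_1 = 24/11, x_2 = 14, maximum f = -1718/11

The feasible region is unbounded (it extends along (1, 4), (2, 11)), but f strictly decreases along every unbounded feasible direction, so there is no improving ray and the maximum is attained at a vertex.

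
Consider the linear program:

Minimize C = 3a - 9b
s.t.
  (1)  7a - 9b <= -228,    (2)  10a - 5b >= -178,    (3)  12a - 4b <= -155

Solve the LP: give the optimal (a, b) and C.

a = -63/20, b = 293/10, minimum C = -5463/20

Corner points and C = 3a - 9b:
  (-42/5, 94/5) → C = -972/5
  (-483/80, 1651/80) → C = -4077/20
  (-63/20, 293/10) → C = -5463/20

At the optimal vertex, 10a - 5b = -178 and 12a - 4b = -155.
Solving simultaneously gives a = -63/20, b = 293/10.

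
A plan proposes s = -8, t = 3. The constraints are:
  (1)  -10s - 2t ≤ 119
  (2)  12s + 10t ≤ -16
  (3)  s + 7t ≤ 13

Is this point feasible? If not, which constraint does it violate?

feasible

(1): 74 ≤ 119 ✓
(2): -66 ≤ -16 ✓
(3): 13 ≤ 13 ✓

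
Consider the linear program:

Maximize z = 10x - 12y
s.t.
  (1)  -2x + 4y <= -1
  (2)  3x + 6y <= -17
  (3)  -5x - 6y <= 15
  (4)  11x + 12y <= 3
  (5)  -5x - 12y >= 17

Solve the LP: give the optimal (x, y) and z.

x = 33, y = -30, maximum z = 690

Vertices and z = 10x - 12y:
  (1, -10/3) → z = 50
  (37/5, -98/15) → z = 762/5
  (33, -30) → z = 690

The binding constraints are -5x - 6y = 15 and 11x + 12y = 3.
Solving simultaneously gives x = 33, y = -30.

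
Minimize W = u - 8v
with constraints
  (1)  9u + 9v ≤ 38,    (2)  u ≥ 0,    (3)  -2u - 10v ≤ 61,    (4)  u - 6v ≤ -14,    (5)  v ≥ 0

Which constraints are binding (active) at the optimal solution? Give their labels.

Corner points and W = u - 8v:
  (0, 38/9) → W = -304/9
  (34/21, 164/63) → W = -1210/63
  (0, 7/3) → W = -56/3

The minimum is at (0, 38/9). Substituting into each constraint, equality holds for (1) and (2); the remaining constraints have slack.

(1) and (2)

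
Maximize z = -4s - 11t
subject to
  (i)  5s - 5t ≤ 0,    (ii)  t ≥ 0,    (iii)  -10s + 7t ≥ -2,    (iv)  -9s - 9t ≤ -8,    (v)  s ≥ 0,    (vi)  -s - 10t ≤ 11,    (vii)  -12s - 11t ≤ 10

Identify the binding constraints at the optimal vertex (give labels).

(i) and (iv)

Corner points and z = -4s - 11t:
  (2/3, 2/3) → z = -10
  (4/9, 4/9) → z = -20/3
  (0, 8/9) → z = -88/9
The feasible region is unbounded (it extends along (0, 1), (7, 10)), but z strictly decreases along every unbounded feasible direction, so there is no improving ray and the maximum is attained at a vertex.

The maximum is at (4/9, 4/9). Substituting into each constraint, equality holds for (i) and (iv); the remaining constraints have slack.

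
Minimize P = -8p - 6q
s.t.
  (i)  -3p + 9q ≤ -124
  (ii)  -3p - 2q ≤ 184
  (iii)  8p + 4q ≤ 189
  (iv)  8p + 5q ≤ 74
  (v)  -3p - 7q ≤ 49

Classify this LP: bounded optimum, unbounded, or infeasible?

Corner points and P = -8p - 6q:
  (1286/87, -770/87) → P = -5668/87
  (427/48, -173/16) → P = -151/24
  (763/41, -614/41) → P = -2420/41
The feasible region has finitely many vertices and no improving ray; the minimum is -5668/87 at (1286/87, -770/87).

bounded optimum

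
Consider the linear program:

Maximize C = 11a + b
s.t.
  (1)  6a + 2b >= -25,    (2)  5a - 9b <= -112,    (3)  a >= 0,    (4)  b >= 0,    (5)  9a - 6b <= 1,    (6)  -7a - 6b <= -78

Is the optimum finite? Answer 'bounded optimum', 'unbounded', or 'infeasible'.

unbounded

From the feasible point (227/17, 1013/51), moving in the direction (0, 1) keeps every constraint satisfied while C increases without bound.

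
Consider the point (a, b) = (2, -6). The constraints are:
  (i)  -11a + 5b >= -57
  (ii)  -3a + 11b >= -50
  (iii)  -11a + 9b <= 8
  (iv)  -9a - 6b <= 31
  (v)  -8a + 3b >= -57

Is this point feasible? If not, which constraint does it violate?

not feasible — violates (ii)

Constraint (ii): -3a + 11b = -72, which is not ≥ -50. All other constraints are satisfied.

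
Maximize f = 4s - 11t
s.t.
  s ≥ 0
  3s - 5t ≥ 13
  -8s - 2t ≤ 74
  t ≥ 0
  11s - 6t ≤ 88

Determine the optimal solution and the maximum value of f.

Feasible corners and f = 4s - 11t:
  (13/3, 0) → f = 52/3
  (362/37, 121/37) → f = 117/37
  (8, 0) → f = 32

At the optimal vertex, t = 0 and 11s - 6t = 88.
Solving simultaneously gives s = 8, t = 0.

s = 8, t = 0, maximum f = 32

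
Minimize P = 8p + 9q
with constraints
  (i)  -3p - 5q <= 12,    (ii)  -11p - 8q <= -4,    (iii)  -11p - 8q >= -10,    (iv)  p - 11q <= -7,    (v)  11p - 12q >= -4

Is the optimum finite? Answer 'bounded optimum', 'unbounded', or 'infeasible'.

bounded optimum

Feasible corners and P = 8p + 9q:
  (18/43, 29/43) → P = 405/43
  (2/5, 7/10) → P = 19/2
  (40/109, 73/109) → P = 977/109
The feasible region has finitely many vertices and no improving ray; the minimum is 977/109 at (40/109, 73/109).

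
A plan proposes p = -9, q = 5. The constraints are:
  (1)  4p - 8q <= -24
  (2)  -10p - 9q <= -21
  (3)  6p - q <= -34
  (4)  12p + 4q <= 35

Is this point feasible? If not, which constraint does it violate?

Constraint (2): -10p - 9q = 45, which is not ≤ -21. All other constraints are satisfied.

not feasible — violates (2)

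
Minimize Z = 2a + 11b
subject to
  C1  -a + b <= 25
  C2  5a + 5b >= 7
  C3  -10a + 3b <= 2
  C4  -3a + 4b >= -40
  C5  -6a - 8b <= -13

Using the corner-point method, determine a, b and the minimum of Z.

a = 31/4, b = -67/16, minimum Z = -489/16

Feasible corners and Z = 2a + 11b:
  (73/7, 248/7) → Z = 2874/7
  (23/98, 71/49) → Z = 804/49
  (31/4, -67/16) → Z = -489/16
The feasible region is unbounded (it extends along (4, 3), (1, 1)), but Z strictly increases along every unbounded feasible direction, so there is no improving ray and the minimum is attained at a vertex.

At the optimal vertex, -3a + 4b = -40 and -6a - 8b = -13.
Solving simultaneously gives a = 31/4, b = -67/16.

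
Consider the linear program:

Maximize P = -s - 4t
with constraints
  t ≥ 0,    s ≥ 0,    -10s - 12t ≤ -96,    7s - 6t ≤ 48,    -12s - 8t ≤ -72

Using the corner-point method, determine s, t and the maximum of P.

s = 8, t = 4/3, maximum P = -40/3

Extreme points and P = -s - 4t:
  (0, 9) → P = -36
  (8, 4/3) → P = -40/3
  (3/2, 27/4) → P = -57/2
The feasible region is unbounded (it extends along (0, 1), (6, 7)), but P strictly decreases along every unbounded feasible direction, so there is no improving ray and the maximum is attained at a vertex.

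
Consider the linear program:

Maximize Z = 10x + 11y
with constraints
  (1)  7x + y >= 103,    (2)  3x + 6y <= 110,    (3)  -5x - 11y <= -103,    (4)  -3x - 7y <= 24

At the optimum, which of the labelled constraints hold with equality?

(2) and (3)

Extreme points and Z = 10x + 11y:
  (508/39, 461/39) → Z = 10151/39
  (515/36, 103/36) → Z = 6283/36
  (592/3, -241/3) → Z = 3269/3

The maximum is at (592/3, -241/3). Substituting into each constraint, equality holds for (2) and (3); the remaining constraints have slack.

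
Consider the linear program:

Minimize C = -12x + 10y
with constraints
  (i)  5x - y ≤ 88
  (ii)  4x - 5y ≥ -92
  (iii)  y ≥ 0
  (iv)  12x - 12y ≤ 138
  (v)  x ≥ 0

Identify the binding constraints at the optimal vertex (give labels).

(i) and (iv)

Feasible corners and C = -12x + 10y:
  (76/3, 116/3) → C = 248/3
  (153/8, 61/8) → C = -613/4
  (0, 92/5) → C = 184
  (23/2, 0) → C = -138
  (0, 0) → C = 0

The minimum is at (153/8, 61/8). Substituting into each constraint, equality holds for (i) and (iv); the remaining constraints have slack.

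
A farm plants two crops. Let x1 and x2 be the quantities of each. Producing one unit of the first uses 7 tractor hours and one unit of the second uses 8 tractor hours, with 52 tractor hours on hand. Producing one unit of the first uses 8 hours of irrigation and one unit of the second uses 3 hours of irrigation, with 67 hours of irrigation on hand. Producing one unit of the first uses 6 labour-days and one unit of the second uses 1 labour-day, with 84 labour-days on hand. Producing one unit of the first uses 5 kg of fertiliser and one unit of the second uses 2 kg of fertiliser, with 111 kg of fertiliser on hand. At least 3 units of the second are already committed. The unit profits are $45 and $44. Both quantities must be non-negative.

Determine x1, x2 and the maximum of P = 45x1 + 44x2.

x1 = 4, x2 = 3, maximum P = 312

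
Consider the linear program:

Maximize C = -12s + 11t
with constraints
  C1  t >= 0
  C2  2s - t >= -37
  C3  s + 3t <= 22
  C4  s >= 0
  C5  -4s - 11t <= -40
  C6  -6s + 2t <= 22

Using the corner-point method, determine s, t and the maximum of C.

s = 0, t = 22/3, maximum C = 242/3

Feasible corners and C = -12s + 11t:
  (22, 0) → C = -264
  (10, 0) → C = -120
  (0, 22/3) → C = 242/3
  (0, 40/11) → C = 40

At the optimal vertex, s + 3t = 22 and s = 0.
Solving simultaneously gives s = 0, t = 22/3.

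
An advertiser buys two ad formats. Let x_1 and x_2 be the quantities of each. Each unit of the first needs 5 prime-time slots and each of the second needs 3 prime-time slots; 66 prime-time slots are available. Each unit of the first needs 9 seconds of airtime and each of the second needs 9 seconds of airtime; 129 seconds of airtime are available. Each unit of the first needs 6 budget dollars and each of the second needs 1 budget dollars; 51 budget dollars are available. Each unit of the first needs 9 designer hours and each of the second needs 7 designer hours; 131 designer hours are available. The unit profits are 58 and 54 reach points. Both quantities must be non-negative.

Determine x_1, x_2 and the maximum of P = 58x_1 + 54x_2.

Vertices and P = 58x_1 + 54x_2:
  (0, 0) → P = 0
  (0, 43/3) → P = 774
  (17/2, 0) → P = 493
  (22/3, 7) → P = 2410/3

The optimum lies where 9x_1 + 9x_2 = 129 and 6x_1 + x_2 = 51.
Solving simultaneously gives x_1 = 22/3, x_2 = 7.

x_1 = 22/3, x_2 = 7, maximum P = 2410/3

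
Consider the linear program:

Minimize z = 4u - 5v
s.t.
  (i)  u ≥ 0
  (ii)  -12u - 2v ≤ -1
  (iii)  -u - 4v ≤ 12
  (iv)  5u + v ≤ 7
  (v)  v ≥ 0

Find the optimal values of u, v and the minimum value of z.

Feasible corners and z = 4u - 5v:
  (0, 1/2) → z = -5/2
  (0, 7) → z = -35
  (1/12, 0) → z = 1/3
  (7/5, 0) → z = 28/5

The binding constraints are u = 0 and 5u + v = 7.
Solving simultaneously gives u = 0, v = 7.

u = 0, v = 7, minimum z = -35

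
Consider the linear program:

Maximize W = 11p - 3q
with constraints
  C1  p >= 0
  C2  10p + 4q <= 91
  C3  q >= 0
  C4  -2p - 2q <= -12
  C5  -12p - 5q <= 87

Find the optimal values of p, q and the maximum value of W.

At the optimal vertex, 10p + 4q = 91 and q = 0.
Solving simultaneously gives p = 91/10, q = 0.

p = 91/10, q = 0, maximum W = 1001/10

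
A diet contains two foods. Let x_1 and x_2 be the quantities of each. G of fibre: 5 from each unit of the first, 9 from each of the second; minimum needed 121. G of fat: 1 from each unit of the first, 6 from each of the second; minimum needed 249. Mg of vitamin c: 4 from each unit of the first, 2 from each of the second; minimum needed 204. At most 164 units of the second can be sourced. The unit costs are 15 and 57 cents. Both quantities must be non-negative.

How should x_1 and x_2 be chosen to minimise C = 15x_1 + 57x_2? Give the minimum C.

The feasible region is unbounded (it extends along (1, 0)), but C strictly increases along every unbounded feasible direction, so there is no improving ray and the minimum is attained at a vertex.

x_1 = 33, x_2 = 36, minimum C = 2547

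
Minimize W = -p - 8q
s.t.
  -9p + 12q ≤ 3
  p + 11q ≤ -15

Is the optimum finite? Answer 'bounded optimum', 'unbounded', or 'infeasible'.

unbounded

From the feasible point (-71/37, -44/37), moving in the direction (11, -1) keeps every constraint satisfied while W decreases without bound.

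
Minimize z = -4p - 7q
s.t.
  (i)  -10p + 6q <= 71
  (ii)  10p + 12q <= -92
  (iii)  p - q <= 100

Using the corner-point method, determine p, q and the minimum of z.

Corner points and z = -4p - 7q:
  (-39/5, -7/6) → z = 1181/30
  (-671/4, -1071/4) → z = 10181/4
  (554/11, -546/11) → z = 146

The optimum lies where -10p + 6q = 71 and 10p + 12q = -92.
Solving simultaneously gives p = -39/5, q = -7/6.

p = -39/5, q = -7/6, minimum z = 1181/30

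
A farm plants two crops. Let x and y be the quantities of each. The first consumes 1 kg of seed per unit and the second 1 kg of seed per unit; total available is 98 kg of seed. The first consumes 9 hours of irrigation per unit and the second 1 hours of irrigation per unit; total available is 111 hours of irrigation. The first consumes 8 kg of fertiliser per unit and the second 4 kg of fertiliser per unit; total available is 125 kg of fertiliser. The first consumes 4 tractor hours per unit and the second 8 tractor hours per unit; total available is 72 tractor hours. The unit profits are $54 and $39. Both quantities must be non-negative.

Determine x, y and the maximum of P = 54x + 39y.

Extreme points and P = 54x + 39y:
  (0, 0) → P = 0
  (0, 9) → P = 351
  (37/3, 0) → P = 666
  (12, 3) → P = 765

x = 12, y = 3, maximum P = 765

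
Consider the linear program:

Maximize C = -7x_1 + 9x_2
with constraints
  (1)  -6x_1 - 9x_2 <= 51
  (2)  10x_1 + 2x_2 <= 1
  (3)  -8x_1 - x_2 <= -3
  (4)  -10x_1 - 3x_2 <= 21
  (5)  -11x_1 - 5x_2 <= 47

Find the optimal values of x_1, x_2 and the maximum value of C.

The binding constraints are 10x_1 + 2x_2 = 1 and -8x_1 - x_2 = -3.
Solving simultaneously gives x_1 = 5/6, x_2 = -11/3.

x_1 = 5/6, x_2 = -11/3, maximum C = -233/6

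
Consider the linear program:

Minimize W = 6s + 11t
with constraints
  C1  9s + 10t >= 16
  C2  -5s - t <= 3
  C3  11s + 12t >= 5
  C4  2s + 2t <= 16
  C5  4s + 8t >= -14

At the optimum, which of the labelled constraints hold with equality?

Corner points and W = 6s + 11t:
  (-46/41, 107/41) → W = 901/41
  (67/8, -95/16) → W = -241/16
  (-11/4, 43/4) → W = 407/4
  (39/2, -23/2) → W = -19/2

The minimum is at (67/8, -95/16). Substituting into each constraint, equality holds for C1 and C5; the remaining constraints have slack.

C1 and C5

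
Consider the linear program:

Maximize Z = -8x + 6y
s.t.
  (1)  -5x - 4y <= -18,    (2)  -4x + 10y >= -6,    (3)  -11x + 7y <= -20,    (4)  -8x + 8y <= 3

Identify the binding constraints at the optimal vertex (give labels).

Corner points and Z = -8x + 6y:
  (34/11, 7/11) → Z = -230/11
  (206/79, 98/79) → Z = -1060/79
  (181/32, 193/32) → Z = -145/16
The feasible region is unbounded (it extends along (1, 1), (5, 2)), but Z strictly decreases along every unbounded feasible direction, so there is no improving ray and the maximum is attained at a vertex.

The maximum is at (181/32, 193/32). Substituting into each constraint, equality holds for (3) and (4); the remaining constraints have slack.

(3) and (4)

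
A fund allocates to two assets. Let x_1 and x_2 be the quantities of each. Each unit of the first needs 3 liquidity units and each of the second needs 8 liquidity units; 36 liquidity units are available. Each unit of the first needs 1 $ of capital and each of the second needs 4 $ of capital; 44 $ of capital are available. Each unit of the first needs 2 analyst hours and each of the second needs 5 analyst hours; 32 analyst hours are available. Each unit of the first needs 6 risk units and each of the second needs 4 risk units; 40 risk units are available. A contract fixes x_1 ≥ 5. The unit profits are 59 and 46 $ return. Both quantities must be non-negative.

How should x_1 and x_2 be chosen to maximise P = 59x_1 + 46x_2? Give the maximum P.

Feasible corners and P = 59x_1 + 46x_2:
  (20/3, 0) → P = 1180/3
  (5, 0) → P = 295
  (5, 5/2) → P = 410

The binding constraints are 6x_1 + 4x_2 = 40 and x_1 = 5.
Solving simultaneously gives x_1 = 5, x_2 = 5/2.

x_1 = 5, x_2 = 5/2, maximum P = 410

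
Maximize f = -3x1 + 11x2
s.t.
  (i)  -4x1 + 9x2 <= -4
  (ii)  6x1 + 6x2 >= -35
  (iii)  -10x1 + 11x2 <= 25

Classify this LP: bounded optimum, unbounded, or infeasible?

From the feasible point (-97/26, -82/39), moving in the direction (9, 4) keeps every constraint satisfied while f increases without bound.

unbounded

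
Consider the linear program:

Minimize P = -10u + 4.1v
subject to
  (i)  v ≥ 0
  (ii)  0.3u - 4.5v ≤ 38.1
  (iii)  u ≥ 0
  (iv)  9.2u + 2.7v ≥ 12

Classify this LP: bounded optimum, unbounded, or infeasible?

From the feasible point (127, 0), moving in the direction (4.5, 0.3) keeps every constraint satisfied while P decreases without bound.

unbounded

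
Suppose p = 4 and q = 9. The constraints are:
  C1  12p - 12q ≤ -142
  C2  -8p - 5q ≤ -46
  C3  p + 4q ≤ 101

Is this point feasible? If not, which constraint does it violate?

Constraint C1: 12p - 12q = -60, which is not ≤ -142. All other constraints are satisfied.

not feasible — violates C1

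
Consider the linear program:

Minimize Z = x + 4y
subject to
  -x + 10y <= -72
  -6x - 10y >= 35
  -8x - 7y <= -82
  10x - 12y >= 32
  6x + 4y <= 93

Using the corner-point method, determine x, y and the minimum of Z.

Extreme points and Z = x + 4y:
  (1065/38, -386/19) → Z = -2023/38
  (535/18, -64/3) → Z = -1001/18
  (323/10, -126/5) → Z = -137/2

The optimum lies where -8x - 7y = -82 and 6x + 4y = 93.
Solving simultaneously gives x = 323/10, y = -126/5.

x = 323/10, y = -126/5, minimum Z = -137/2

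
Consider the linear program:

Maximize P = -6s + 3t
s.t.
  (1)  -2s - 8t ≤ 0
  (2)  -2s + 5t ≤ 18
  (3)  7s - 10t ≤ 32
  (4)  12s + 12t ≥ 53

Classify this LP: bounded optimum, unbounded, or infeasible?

bounded optimum

Corner points and P = -6s + 3t:
  (68/3, 38/3) → P = -98
  (7/12, 23/6) → P = 8
  (457/102, -13/204) → P = -1841/68
The feasible region has finitely many vertices and no improving ray; the maximum is 8 at (7/12, 23/6).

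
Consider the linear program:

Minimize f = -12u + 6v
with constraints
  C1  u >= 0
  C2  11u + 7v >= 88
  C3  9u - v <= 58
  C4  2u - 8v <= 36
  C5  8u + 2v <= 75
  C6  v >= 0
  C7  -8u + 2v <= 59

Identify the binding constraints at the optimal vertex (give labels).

C2 and C3

Vertices and f = -12u + 6v:
  (0, 88/7) → f = 528/7
  (0, 59/2) → f = 177
  (247/37, 77/37) → f = -2502/37
  (191/26, 211/26) → f = -513/13
  (1, 67/2) → f = 189

The minimum is at (247/37, 77/37). Substituting into each constraint, equality holds for C2 and C3; the remaining constraints have slack.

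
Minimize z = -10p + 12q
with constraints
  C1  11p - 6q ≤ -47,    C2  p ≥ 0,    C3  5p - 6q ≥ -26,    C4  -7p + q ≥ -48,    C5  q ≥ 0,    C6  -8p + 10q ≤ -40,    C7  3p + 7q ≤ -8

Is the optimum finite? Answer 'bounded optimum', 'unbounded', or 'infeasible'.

The boundaries -8p + 10q = -40 and 3p + 7q = -8 meet at (100/43, -92/43), but that point violates 11p - 6q ≤ -47. Every candidate vertex is excluded by some other constraint, so the feasible region is empty.

infeasible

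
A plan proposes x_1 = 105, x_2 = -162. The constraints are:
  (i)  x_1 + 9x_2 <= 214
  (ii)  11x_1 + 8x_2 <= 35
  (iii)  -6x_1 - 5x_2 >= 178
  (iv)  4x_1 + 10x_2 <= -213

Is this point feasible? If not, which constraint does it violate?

(i): -1353 ≤ 214 ✓
(ii): -141 ≤ 35 ✓
(iii): 180 ≥ 178 ✓
(iv): -1200 ≤ -213 ✓

feasible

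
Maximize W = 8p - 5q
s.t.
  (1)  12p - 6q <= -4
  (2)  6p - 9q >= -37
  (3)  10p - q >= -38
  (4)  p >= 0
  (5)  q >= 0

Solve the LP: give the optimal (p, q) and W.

Corner points and W = 8p - 5q:
  (31/12, 35/6) → W = -17/2
  (0, 2/3) → W = -10/3
  (0, 37/9) → W = -185/9

The binding constraints are 12p - 6q = -4 and p = 0.
Solving simultaneously gives p = 0, q = 2/3.

p = 0, q = 2/3, maximum W = -10/3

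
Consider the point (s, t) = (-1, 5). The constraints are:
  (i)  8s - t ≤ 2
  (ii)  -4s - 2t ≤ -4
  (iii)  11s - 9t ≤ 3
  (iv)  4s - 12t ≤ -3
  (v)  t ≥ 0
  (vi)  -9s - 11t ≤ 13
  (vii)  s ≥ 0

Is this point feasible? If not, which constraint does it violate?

Constraint (vii): s = -1, which is not ≥ 0. All other constraints are satisfied.

not feasible — violates (vii)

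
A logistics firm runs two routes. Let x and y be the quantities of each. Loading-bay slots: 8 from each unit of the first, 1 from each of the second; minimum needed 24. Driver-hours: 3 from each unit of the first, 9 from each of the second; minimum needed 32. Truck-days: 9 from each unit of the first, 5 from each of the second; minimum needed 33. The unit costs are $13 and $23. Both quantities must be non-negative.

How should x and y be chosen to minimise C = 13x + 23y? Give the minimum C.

Extreme points and C = 13x + 23y:
  (0, 24) → C = 552
  (32/3, 0) → C = 416/3
  (8/3, 8/3) → C = 96
The feasible region is unbounded (it extends along (0, 1), (1, 0)), but C strictly increases along every unbounded feasible direction, so there is no improving ray and the minimum is attained at a vertex.

The binding constraints are 8x + y = 24 and 3x + 9y = 32.
Solving simultaneously gives x = 8/3, y = 8/3.

x = 8/3, y = 8/3, minimum C = 96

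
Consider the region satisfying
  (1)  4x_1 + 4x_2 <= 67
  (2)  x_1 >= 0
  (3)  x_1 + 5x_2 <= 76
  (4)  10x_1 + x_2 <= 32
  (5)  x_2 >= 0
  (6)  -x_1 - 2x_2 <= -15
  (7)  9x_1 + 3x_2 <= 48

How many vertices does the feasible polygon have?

The feasible vertices (each the meet of two boundaries and inside every other half-plane) are:
  (0, 76/5)
  (0, 15/2)
  (2/7, 106/7)
  (49/19, 118/19)
  (16/7, 64/7)

5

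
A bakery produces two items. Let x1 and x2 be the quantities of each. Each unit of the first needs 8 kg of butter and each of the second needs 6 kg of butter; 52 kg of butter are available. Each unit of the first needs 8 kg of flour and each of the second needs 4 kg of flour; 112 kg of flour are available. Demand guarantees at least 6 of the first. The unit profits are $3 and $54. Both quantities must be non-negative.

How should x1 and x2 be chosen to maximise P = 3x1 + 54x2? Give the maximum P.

x1 = 6, x2 = 2/3, maximum P = 54

At the optimal vertex, 8x1 + 6x2 = 52 and x1 = 6.
Solving simultaneously gives x1 = 6, x2 = 2/3.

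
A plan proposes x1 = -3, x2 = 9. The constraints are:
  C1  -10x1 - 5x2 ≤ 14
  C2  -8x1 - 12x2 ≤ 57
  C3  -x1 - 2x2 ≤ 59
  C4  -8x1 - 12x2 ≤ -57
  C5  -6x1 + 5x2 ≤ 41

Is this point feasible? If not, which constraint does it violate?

not feasible — violates C5

Constraint C5: -6x1 + 5x2 = 63, which is not ≤ 41. All other constraints are satisfied.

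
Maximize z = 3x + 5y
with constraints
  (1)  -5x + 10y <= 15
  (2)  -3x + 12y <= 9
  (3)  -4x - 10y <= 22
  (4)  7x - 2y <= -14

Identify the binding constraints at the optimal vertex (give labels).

Feasible corners and z = 3x + 5y:
  (-3, 0) → z = -9
  (-37/9, -5/9) → z = -136/9
  (-25/13, 7/26) → z = -115/26
  (-92/39, -49/39) → z = -521/39

The maximum is at (-25/13, 7/26). Substituting into each constraint, equality holds for (2) and (4); the remaining constraints have slack.

(2) and (4)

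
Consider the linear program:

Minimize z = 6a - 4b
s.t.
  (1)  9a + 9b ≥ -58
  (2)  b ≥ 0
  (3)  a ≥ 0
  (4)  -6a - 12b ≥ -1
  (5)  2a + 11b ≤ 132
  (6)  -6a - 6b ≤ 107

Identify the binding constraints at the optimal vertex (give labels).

Feasible corners and z = 6a - 4b:
  (0, 0) → z = 0
  (1/6, 0) → z = 1
  (0, 1/12) → z = -1/3

The minimum is at (0, 1/12). Substituting into each constraint, equality holds for (3) and (4); the remaining constraints have slack.

(3) and (4)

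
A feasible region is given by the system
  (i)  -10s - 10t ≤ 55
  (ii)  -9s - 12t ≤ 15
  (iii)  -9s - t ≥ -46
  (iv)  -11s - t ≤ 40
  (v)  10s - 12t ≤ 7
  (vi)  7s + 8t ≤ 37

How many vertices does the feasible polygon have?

4

Pairwise boundary intersections that survive every other constraint:
  (-155/41, 65/41)
  (-8/19, -71/76)
  (-119/27, 229/27)
  (125/41, 321/164)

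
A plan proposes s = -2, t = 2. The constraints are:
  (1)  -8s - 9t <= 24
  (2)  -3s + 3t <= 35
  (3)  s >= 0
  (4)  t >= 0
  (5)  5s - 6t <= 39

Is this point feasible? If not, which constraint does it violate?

not feasible — violates (3)

Constraint (3): s = -2, which is not ≥ 0. All other constraints are satisfied.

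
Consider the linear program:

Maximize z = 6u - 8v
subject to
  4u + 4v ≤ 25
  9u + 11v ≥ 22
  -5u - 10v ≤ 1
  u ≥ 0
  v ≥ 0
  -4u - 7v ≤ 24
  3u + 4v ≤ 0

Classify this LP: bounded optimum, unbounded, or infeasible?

infeasible

The boundaries 4u + 4v = 25 and u = 0 meet at (0, 25/4), but that point violates 3u + 4v ≤ 0. Every candidate vertex is excluded by some other constraint, so the feasible region is empty.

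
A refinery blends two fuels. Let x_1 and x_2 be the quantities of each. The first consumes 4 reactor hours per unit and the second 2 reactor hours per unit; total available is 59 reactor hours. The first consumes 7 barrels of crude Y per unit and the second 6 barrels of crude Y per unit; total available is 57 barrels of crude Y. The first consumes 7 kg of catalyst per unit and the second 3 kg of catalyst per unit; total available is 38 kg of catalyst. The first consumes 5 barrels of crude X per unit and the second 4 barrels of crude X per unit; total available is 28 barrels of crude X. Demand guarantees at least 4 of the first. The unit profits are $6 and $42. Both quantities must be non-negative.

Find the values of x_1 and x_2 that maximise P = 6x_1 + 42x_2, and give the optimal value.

x_1 = 4, x_2 = 2, maximum P = 108

Corner points and P = 6x_1 + 42x_2:
  (38/7, 0) → P = 228/7
  (4, 0) → P = 24
  (68/13, 6/13) → P = 660/13
  (4, 2) → P = 108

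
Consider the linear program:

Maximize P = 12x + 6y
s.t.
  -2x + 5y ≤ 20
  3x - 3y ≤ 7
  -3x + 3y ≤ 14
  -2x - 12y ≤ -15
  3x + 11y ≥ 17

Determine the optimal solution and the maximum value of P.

x = 95/9, y = 74/9, maximum P = 176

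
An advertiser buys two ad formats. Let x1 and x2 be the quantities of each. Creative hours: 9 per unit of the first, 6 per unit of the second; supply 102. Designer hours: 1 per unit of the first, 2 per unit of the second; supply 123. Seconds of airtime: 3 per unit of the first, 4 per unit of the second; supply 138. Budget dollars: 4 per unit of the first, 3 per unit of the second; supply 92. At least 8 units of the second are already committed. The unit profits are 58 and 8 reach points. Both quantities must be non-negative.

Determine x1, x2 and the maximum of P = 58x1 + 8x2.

Vertices and P = 58x1 + 8x2:
  (0, 17) → P = 136
  (0, 8) → P = 64
  (6, 8) → P = 412

At the optimal vertex, 9x1 + 6x2 = 102 and x2 = 8.
Solving simultaneously gives x1 = 6, x2 = 8.

x1 = 6, x2 = 8, maximum P = 412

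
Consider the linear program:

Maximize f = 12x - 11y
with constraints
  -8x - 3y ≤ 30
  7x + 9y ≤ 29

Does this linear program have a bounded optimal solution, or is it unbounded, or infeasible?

unbounded

From the feasible point (-7, 26/3), moving in the direction (9, -7) keeps every constraint satisfied while f increases without bound.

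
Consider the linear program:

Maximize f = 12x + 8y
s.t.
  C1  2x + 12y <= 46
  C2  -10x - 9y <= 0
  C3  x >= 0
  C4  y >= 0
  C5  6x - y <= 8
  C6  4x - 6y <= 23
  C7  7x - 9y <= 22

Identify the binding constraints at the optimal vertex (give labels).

C1 and C5

Feasible corners and f = 12x + 8y:
  (0, 23/6) → f = 92/3
  (71/37, 130/37) → f = 1892/37
  (0, 0) → f = 0
  (4/3, 0) → f = 16

The maximum is at (71/37, 130/37). Substituting into each constraint, equality holds for C1 and C5; the remaining constraints have slack.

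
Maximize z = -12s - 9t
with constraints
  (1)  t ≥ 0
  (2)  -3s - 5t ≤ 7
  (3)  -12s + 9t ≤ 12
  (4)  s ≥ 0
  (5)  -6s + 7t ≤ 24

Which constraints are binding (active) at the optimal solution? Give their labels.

(1) and (4)

Extreme points and z = -12s - 9t:
  (0, 0) → z = 0
  (0, 4/3) → z = -12
  (22/5, 36/5) → z = -588/5
The feasible region is unbounded (it extends along (7, 6), (1, 0)), but z strictly decreases along every unbounded feasible direction, so there is no improving ray and the maximum is attained at a vertex.

The maximum is at (0, 0). Substituting into each constraint, equality holds for (1) and (4); the remaining constraints have slack.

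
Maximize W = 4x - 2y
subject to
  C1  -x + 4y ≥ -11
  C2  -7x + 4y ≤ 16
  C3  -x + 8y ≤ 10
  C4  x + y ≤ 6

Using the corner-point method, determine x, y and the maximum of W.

x = 7, y = -1, maximum W = 30

Vertices and W = 4x - 2y:
  (-9/2, -31/8) → W = -41/4
  (7, -1) → W = 30
  (-22/13, 27/26) → W = -115/13
  (38/9, 16/9) → W = 40/3

At the optimal vertex, -x + 4y = -11 and x + y = 6.
Solving simultaneously gives x = 7, y = -1.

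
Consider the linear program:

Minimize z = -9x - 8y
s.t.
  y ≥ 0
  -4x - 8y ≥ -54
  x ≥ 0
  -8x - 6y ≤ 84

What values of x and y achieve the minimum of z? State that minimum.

Extreme points and z = -9x - 8y:
  (27/2, 0) → z = -243/2
  (0, 0) → z = 0
  (0, 27/4) → z = -54

The binding constraints are y = 0 and -4x - 8y = -54.
Solving simultaneously gives x = 27/2, y = 0.

x = 27/2, y = 0, minimum z = -243/2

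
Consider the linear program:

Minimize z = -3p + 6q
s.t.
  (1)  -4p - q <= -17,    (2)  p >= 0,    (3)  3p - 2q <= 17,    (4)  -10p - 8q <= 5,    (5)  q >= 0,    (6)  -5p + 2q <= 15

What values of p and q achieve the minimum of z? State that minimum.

p = 17/3, q = 0, minimum z = -17

Extreme points and z = -3p + 6q:
  (17/4, 0) → z = -51/4
  (19/13, 145/13) → z = 813/13
  (17/3, 0) → z = -17
The feasible region is unbounded (it extends along (2, 3), (2, 5)), but z strictly increases along every unbounded feasible direction, so there is no improving ray and the minimum is attained at a vertex.

The binding constraints are 3p - 2q = 17 and q = 0.
Solving simultaneously gives p = 17/3, q = 0.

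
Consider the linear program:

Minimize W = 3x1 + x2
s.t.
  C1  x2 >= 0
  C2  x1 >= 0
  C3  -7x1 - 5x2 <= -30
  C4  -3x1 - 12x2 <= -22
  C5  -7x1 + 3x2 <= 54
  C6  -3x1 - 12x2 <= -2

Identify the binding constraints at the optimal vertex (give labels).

C2 and C3

Vertices and W = 3x1 + x2:
  (22/3, 0) → W = 22
  (0, 6) → W = 6
  (0, 18) → W = 18
  (250/69, 64/69) → W = 814/69
The feasible region is unbounded (it extends along (3, 7), (1, 0)), but W strictly increases along every unbounded feasible direction, so there is no improving ray and the minimum is attained at a vertex.

The minimum is at (0, 6). Substituting into each constraint, equality holds for C2 and C3; the remaining constraints have slack.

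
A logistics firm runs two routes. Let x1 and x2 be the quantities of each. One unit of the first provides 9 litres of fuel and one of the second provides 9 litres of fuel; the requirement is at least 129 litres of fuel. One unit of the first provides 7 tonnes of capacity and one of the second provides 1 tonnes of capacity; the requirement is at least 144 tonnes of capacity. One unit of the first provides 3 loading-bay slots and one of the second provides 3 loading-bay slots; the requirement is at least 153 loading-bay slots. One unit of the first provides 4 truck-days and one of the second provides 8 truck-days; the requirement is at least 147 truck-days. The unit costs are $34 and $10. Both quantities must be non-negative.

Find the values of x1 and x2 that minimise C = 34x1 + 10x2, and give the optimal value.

x1 = 31/2, x2 = 71/2, minimum C = 882

Vertices and C = 34x1 + 10x2:
  (0, 144) → C = 1440
  (51, 0) → C = 1734
  (31/2, 71/2) → C = 882
The feasible region is unbounded (it extends along (0, 1), (1, 0)), but C strictly increases along every unbounded feasible direction, so there is no improving ray and the minimum is attained at a vertex.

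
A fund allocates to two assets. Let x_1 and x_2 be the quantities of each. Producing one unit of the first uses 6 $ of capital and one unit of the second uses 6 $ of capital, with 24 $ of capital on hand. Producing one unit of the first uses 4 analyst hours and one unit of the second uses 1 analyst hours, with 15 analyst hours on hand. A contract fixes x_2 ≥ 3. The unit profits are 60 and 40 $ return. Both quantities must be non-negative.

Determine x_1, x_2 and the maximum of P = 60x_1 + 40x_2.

x_1 = 1, x_2 = 3, maximum P = 180

The optimum lies where 6x_1 + 6x_2 = 24 and x_2 = 3.
Solving simultaneously gives x_1 = 1, x_2 = 3.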